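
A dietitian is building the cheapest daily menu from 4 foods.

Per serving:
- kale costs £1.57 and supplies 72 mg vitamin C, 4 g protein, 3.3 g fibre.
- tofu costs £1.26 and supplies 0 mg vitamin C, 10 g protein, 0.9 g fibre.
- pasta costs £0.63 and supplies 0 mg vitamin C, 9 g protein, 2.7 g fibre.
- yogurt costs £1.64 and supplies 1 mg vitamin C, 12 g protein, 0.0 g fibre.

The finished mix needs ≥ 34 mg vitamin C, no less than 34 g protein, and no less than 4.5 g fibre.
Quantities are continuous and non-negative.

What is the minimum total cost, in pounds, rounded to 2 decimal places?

£2.99

Let x1 = servings of kale, x2 = servings of tofu, x3 = servings of pasta, x4 = servings of yogurt.
Minimize 1.57x1 + 1.26x2 + 0.63x3 + 1.64x4 s.t.:
  72x1 + 1x4 ≥ 34   (vitamin C)
  4x1 + 10x2 + 9x3 + 12x4 ≥ 34   (protein)
  3.3x1 + 0.9x2 + 2.7x3 ≥ 4.5   (fibre)
  x1, x2, x3, x4 ≥ 0.
At the optimum only kale, pasta are positive (tofu, yogurt = 0). The vitamin C and protein requirements are met with equality.
So kale = 0.4722 servings, pasta = 3.568 servings.
Hence cost = 1.57·0.4722 + 0.63·3.568 = £2.9892.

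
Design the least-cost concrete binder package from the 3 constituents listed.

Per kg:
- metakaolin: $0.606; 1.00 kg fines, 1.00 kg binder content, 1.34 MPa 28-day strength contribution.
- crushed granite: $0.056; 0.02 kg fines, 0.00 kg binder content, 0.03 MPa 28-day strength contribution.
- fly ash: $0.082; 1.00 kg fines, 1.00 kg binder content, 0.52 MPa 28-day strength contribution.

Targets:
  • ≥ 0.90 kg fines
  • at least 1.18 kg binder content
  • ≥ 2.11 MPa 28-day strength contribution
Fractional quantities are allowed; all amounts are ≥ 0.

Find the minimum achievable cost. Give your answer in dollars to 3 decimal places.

$0.333

Let x1 = kg of metakaolin, x2 = kg of crushed granite, x3 = kg of fly ash.
Minimize 0.606x1 + 0.056x2 + 0.082x3 subject to:
  1x1 + 0.02x2 + 1x3 ≥ 0.9   (fines)
  1x1 + 1x3 ≥ 1.18   (binder content)
  1.34x1 + 0.03x2 + 0.52x3 ≥ 2.11   (28-day strength contribution)
  x1, x2, x3 ≥ 0.
The cheapest feasible vertex uses only fly ash; metakaolin, crushed granite are not used. Binding constraint: 28-day strength contribution.
So fly ash = 4.058 kg.
Total cost: 0.082·4.058 = 0.33276.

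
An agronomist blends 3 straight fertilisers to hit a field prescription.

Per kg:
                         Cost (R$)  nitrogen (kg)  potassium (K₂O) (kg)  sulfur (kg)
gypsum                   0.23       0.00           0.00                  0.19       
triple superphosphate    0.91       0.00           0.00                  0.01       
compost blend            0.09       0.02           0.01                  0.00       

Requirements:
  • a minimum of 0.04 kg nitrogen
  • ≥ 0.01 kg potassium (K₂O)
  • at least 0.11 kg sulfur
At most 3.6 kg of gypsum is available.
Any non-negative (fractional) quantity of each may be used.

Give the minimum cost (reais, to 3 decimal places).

R$0.313

Treat it as an LP. Let x1 = kg of gypsum, x2 = kg of triple superphosphate, x3 = kg of compost blend.
min 0.23x1 + 0.91x2 + 0.09x3 subject to:
  0.02x3 ≥ 0.04   (nitrogen)
  0.01x3 ≥ 0.01   (potassium (K₂O))
  0.19x1 + 0.01x2 ≥ 0.11   (sulfur)
  x1 ≤ 3.6
  x1, x2, x3 ≥ 0.
At the optimum only gypsum, compost blend are positive (triple superphosphate = 0). The nitrogen and sulfur requirements are met with equality.
That vertex is x1 = 0.5789, x3 = 2.
Hence cost = 0.23·0.5789 + 0.09·2 = R$0.31315.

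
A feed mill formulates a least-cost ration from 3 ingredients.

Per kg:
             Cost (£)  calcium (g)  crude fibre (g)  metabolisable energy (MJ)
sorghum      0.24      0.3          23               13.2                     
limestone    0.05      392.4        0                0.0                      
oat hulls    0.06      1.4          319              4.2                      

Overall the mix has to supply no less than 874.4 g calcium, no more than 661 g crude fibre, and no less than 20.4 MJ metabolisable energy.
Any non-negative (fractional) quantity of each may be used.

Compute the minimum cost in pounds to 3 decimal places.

£0.449

Let x1 = kg of sorghum, x2 = kg of limestone, x3 = kg of oat hulls.
min 0.24x1 + 0.05x2 + 0.06x3 subject to:
  0.3x1 + 392.4x2 + 1.4x3 ≥ 874.4   (calcium)
  23x1 + 319x3 ≤ 661   (crude fibre)
  13.2x1 + 4.2x3 ≥ 20.4   (metabolisable energy)
  x1, x2, x3 ≥ 0.
All 3 inputs are positive at the optimum. There the calcium, crude fibre, metabolisable energy constraints are tight.
So sorghum = 0.907 kg, limestone = 2.22 kg, oat hulls = 2.007 kg.
Cost = 0.24·0.907 + 0.05·2.22 + 0.06·2.007 = 0.44910.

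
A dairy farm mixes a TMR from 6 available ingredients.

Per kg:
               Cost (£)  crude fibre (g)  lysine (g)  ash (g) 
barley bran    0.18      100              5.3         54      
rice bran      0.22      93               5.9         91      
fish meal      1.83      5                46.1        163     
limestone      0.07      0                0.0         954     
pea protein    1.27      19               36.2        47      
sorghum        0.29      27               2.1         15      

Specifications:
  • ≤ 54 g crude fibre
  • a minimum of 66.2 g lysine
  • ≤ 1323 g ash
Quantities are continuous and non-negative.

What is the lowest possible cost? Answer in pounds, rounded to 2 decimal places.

£2.32

Treat it as an LP. Let x1 = kg of barley bran, x2 = kg of rice bran, x3 = kg of fish meal, x4 = kg of limestone, x5 = kg of pea protein, x6 = kg of sorghum.
Minimise 0.18x1 + 0.22x2 + 1.83x3 + 0.07x4 + 1.27x5 + 0.29x6 subject to:
  100x1 + 93x2 + 5x3 + 19x5 + 27x6 ≤ 54   (crude fibre)
  5.3x1 + 5.9x2 + 46.1x3 + 36.2x5 + 2.1x6 ≥ 66.2   (lysine)
  54x1 + 91x2 + 163x3 + 954x4 + 47x5 + 15x6 ≤ 1323   (ash)
  x1, x2, x3, x4, x5, x6 ≥ 0.
The optimal basis is {barley bran, pea protein}; rice bran, fish meal, limestone, sorghum drop out. There the crude fibre and lysine constraints are tight.
Solving gives x1 = 0.1981, x5 = 1.8.
Cost = 0.18·0.1981 + 1.27·1.8 = 2.3217.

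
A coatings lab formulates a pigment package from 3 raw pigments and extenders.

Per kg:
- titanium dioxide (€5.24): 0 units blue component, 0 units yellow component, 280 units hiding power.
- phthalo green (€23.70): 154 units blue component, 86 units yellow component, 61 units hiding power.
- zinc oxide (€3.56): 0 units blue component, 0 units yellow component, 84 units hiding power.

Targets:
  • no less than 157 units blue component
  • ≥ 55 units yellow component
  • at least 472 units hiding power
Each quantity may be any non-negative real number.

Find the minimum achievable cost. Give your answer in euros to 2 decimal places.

€31.83

Let x1 = kg of titanium dioxide, x2 = kg of phthalo green, x3 = kg of zinc oxide.
Minimise 5.24x1 + 23.7x2 + 3.56x3 with:
  154x2 ≥ 157   (blue component)
  86x2 ≥ 55   (yellow component)
  280x1 + 61x2 + 84x3 ≥ 472   (hiding power)
  x1, x2, x3 ≥ 0.
The cheapest feasible vertex uses only titanium dioxide, phthalo green; zinc oxide is not used. Binding constraints: blue component and hiding power.
Solving gives x1 = 1.4636, x2 = 1.0195.
Total cost: 5.24·1.4636 + 23.7·1.0195 = 31.8314.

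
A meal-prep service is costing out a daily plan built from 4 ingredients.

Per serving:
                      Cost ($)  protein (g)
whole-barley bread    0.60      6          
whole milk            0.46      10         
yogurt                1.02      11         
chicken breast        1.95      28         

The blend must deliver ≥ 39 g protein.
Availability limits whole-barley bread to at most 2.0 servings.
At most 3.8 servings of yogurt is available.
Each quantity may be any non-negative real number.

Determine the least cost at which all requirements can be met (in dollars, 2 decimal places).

$1.79

Treat it as an LP. Let x1 = servings of whole-barley bread, x2 = servings of whole milk, x3 = servings of yogurt, x4 = servings of chicken breast.
min 0.6x1 + 0.46x2 + 1.02x3 + 1.95x4 s.t.:
  6x1 + 10x2 + 11x3 + 28x4 ≥ 39   (protein)
  x1 ≤ 2
  x3 ≤ 3.8
  x1, x2, x3, x4 ≥ 0.
The minimum-cost mix takes nothing from whole-barley bread, yogurt, chicken breast — only whole milk. The protein requirement is met with equality.
Solving gives x2 = 3.9.
Objective = 0.46·3.9 = 1.7940.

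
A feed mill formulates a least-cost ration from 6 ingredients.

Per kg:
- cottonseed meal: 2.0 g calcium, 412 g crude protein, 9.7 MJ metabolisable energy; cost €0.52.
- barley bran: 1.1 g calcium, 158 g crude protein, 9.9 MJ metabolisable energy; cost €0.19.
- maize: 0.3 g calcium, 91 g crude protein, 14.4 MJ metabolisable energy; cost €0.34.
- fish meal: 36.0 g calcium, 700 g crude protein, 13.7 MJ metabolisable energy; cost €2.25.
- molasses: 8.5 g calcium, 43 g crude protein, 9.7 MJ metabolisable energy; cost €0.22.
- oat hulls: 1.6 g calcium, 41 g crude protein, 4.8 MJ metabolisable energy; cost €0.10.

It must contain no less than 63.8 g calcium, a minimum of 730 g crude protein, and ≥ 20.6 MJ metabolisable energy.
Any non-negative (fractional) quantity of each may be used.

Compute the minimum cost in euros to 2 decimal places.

This is a linear program. Let x1 = kg of cottonseed meal, x2 = kg of barley bran, x3 = kg of maize, x4 = kg of fish meal, x5 = kg of molasses, x6 = kg of oat hulls.
min 0.52x1 + 0.19x2 + 0.34x3 + 2.25x4 + 0.22x5 + 0.1x6 with:
  2x1 + 1.1x2 + 0.3x3 + 36x4 + 8.5x5 + 1.6x6 ≥ 63.8   (calcium)
  412x1 + 158x2 + 91x3 + 700x4 + 43x5 + 41x6 ≥ 730   (crude protein)
  9.7x1 + 9.9x2 + 14.4x3 + 13.7x4 + 9.7x5 + 4.8x6 ≥ 20.6   (metabolisable energy)
  x1, x2, x3, x4, x5, x6 ≥ 0.
The optimal basis is {barley bran, molasses}; cottonseed meal, maize, fish meal, oat hulls drop out. There the calcium and crude protein constraints are tight.
So barley bran = 2.672 kg, molasses = 7.16 kg.
Hence cost = 0.19·2.672 + 0.22·7.16 = €2.0829.

€2.08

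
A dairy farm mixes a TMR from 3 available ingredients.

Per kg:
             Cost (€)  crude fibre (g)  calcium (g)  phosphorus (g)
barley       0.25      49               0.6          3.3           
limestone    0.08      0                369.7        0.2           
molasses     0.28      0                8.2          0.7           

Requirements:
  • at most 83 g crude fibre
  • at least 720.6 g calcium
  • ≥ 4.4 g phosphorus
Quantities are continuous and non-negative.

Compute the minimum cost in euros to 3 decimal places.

€0.460

This is a linear program. Let x1 = kg of barley, x2 = kg of limestone, x3 = kg of molasses.
Minimize 0.25x1 + 0.08x2 + 0.28x3 s.t.:
  49x1 ≤ 83   (crude fibre)
  0.6x1 + 369.7x2 + 8.2x3 ≥ 720.6   (calcium)
  3.3x1 + 0.2x2 + 0.7x3 ≥ 4.4   (phosphorus)
  x1, x2, x3 ≥ 0.
At the optimum only barley, limestone are positive (molasses = 0). There the calcium and phosphorus constraints are tight.
So barley = 1.215 kg, limestone = 1.947 kg.
Hence cost = 0.25·1.215 + 0.08·1.947 = €0.45951.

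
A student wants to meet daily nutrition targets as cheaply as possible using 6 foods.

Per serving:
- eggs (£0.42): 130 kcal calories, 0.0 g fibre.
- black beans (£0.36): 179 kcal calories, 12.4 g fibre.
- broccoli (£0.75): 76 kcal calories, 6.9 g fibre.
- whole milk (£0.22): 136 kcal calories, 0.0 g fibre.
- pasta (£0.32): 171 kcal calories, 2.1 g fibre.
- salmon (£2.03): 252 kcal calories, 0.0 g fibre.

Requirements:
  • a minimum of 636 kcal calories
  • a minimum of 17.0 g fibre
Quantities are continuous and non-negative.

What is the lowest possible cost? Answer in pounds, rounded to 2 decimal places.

£1.13

Treat it as an LP. Let x1 = servings of eggs, x2 = servings of black beans, x3 = servings of broccoli, x4 = servings of whole milk, x5 = servings of pasta, x6 = servings of salmon.
Minimize 0.42x1 + 0.36x2 + 0.75x3 + 0.22x4 + 0.32x5 + 2.03x6 subject to:
  130x1 + 179x2 + 76x3 + 136x4 + 171x5 + 252x6 ≥ 636   (calories)
  12.4x2 + 6.9x3 + 2.1x5 ≥ 17   (fibre)
  x1, x2, x3, x4, x5, x6 ≥ 0.
The minimum-cost mix takes nothing from eggs, broccoli, pasta, salmon — only black beans, whole milk. The calories and fibre requirements are met with equality.
Optimal quantities: black beans = 1.371 servings, whole milk = 2.872 servings.
Cost = 0.36·1.371 + 0.22·2.872 = 1.1254.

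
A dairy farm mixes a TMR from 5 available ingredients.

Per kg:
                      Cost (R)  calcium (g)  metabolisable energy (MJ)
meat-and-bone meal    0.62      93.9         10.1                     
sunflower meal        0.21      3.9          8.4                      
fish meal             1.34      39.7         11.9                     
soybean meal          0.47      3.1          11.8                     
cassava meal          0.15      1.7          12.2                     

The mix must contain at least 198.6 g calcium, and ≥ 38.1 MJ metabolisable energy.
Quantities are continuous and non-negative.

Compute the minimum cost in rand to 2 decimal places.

Set it up as a linear program. Let x1 = kg of meat-and-bone meal, x2 = kg of sunflower meal, x3 = kg of fish meal, x4 = kg of soybean meal, x5 = kg of cassava meal.
Minimize 0.62x1 + 0.21x2 + 1.34x3 + 0.47x4 + 0.15x5 with:
  93.9x1 + 3.9x2 + 39.7x3 + 3.1x4 + 1.7x5 ≥ 198.6   (calcium)
  10.1x1 + 8.4x2 + 11.9x3 + 11.8x4 + 12.2x5 ≥ 38.1   (metabolisable energy)
  x1, x2, x3, x4, x5 ≥ 0.
The optimal basis is {meat-and-bone meal, cassava meal}; sunflower meal, fish meal, soybean meal drop out. Binding constraints: calcium and metabolisable energy.
Optimal quantities: meat-and-bone meal = 2.09 kg, cassava meal = 1.393 kg.
Objective = 0.62·2.09 + 0.15·1.393 = 1.5048.

R1.50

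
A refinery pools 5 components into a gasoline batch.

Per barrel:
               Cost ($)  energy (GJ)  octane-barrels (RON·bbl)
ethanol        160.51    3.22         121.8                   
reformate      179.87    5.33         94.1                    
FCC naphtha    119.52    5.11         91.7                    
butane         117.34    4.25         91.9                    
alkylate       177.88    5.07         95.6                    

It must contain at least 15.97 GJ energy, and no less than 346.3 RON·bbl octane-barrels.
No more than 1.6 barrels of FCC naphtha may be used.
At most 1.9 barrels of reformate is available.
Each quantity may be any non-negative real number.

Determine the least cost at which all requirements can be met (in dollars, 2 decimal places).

This is a linear program. Let x1 = barrels of ethanol, x2 = barrels of reformate, x3 = barrels of FCC naphtha, x4 = barrels of butane, x5 = barrels of alkylate.
Minimize 160.51x1 + 179.87x2 + 119.52x3 + 117.34x4 + 177.88x5 subject to:
  3.22x1 + 5.33x2 + 5.11x3 + 4.25x4 + 5.07x5 ≥ 15.97   (energy)
  121.8x1 + 94.1x2 + 91.7x3 + 91.9x4 + 95.6x5 ≥ 346.3   (octane-barrels)
  x3 ≤ 1.6
  x2 ≤ 1.9
  x1, x2, x3, x4, x5 ≥ 0.
The minimum-cost mix takes nothing from ethanol, reformate, FCC naphtha, alkylate — only butane. There the octane-barrels constraint is tight.
That vertex is x4 = 3.7682.
Objective = 117.34·3.7682 = 442.1606.

$442.16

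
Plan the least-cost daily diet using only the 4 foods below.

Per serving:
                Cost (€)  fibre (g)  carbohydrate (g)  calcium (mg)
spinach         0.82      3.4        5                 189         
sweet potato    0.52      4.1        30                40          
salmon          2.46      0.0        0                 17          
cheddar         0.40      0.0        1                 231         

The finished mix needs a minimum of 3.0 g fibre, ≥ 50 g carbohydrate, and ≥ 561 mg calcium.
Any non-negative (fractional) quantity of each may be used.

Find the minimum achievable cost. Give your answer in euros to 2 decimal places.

Set it up as a linear program. Let x1 = servings of spinach, x2 = servings of sweet potato, x3 = servings of salmon, x4 = servings of cheddar.
Minimise 0.82x1 + 0.52x2 + 2.46x3 + 0.4x4 subject to:
  3.4x1 + 4.1x2 ≥ 3   (fibre)
  5x1 + 30x2 + 1x4 ≥ 50   (carbohydrate)
  189x1 + 40x2 + 17x3 + 231x4 ≥ 561   (calcium)
  x1, x2, x3, x4 ≥ 0.
The cheapest feasible vertex uses only sweet potato, cheddar; spinach, salmon are not used. The carbohydrate and calcium requirements are met with equality.
Solving gives x2 = 1.595, x4 = 2.152.
Objective = 0.52·1.595 + 0.4·2.152 = 1.6902.

€1.69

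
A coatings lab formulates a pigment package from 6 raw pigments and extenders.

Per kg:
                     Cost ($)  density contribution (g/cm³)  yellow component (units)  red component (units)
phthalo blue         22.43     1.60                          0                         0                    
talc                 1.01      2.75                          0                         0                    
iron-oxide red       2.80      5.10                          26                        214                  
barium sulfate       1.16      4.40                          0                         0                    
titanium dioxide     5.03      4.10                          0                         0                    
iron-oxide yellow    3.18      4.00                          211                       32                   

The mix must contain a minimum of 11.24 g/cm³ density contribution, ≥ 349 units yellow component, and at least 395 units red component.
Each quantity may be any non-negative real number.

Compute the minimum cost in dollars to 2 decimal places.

Let x1 = kg of phthalo blue, x2 = kg of talc, x3 = kg of iron-oxide red, x4 = kg of barium sulfate, x5 = kg of titanium dioxide, x6 = kg of iron-oxide yellow.
Minimise 22.43x1 + 1.01x2 + 2.8x3 + 1.16x4 + 5.03x5 + 3.18x6 subject to:
  1.6x1 + 2.75x2 + 5.1x3 + 4.4x4 + 4.1x5 + 4x6 ≥ 11.24   (density contribution)
  26x3 + 211x6 ≥ 349   (yellow component)
  214x3 + 32x6 ≥ 395   (red component)
  x1, x2, x3, x4, x5, x6 ≥ 0.
At the optimum only iron-oxide red, iron-oxide yellow are positive (phthalo blue, talc, barium sulfate, titanium dioxide = 0). Binding constraints: yellow component and red component.
That vertex is x3 = 1.628, x6 = 1.453.
Cost = 2.8·1.628 + 3.18·1.453 = 9.1789.

$9.18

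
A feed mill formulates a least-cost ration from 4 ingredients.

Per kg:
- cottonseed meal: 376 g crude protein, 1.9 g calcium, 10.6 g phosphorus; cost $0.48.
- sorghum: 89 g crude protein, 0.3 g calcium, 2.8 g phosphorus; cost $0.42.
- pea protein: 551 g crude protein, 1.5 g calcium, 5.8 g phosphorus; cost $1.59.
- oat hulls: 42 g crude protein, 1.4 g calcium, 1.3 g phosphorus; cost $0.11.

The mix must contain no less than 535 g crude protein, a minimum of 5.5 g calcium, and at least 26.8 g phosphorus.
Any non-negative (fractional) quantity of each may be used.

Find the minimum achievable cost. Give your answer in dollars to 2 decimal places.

$1.24

Let x1 = kg of cottonseed meal, x2 = kg of sorghum, x3 = kg of pea protein, x4 = kg of oat hulls.
min 0.48x1 + 0.42x2 + 1.59x3 + 0.11x4 with:
  376x1 + 89x2 + 551x3 + 42x4 ≥ 535   (crude protein)
  1.9x1 + 0.3x2 + 1.5x3 + 1.4x4 ≥ 5.5   (calcium)
  10.6x1 + 2.8x2 + 5.8x3 + 1.3x4 ≥ 26.8   (phosphorus)
  x1, x2, x3, x4 ≥ 0.
The optimal basis is {cottonseed meal, oat hulls}; sorghum, pea protein drop out. There the calcium and phosphorus constraints are tight.
Solving gives x1 = 2.455, x4 = 0.5966.
Objective = 0.48·2.455 + 0.11·0.5966 = 1.2440.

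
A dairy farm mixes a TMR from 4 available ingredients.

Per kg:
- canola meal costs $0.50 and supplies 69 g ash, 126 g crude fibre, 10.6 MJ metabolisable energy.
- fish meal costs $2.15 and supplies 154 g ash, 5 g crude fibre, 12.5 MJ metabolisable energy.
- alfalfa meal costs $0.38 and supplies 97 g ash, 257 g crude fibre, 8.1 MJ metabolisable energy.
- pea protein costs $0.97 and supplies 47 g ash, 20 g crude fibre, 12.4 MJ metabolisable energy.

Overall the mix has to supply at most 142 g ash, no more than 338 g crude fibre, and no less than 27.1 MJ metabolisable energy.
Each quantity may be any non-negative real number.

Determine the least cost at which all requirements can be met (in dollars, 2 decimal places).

$1.67

Set it up as a linear program. Let x1 = kg of canola meal, x2 = kg of fish meal, x3 = kg of alfalfa meal, x4 = kg of pea protein.
Minimise 0.5x1 + 2.15x2 + 0.38x3 + 0.97x4 with:
  69x1 + 154x2 + 97x3 + 47x4 ≤ 142   (ash)
  126x1 + 5x2 + 257x3 + 20x4 ≤ 338   (crude fibre)
  10.6x1 + 12.5x2 + 8.1x3 + 12.4x4 ≥ 27.1   (metabolisable energy)
  x1, x2, x3, x4 ≥ 0.
The minimum-cost mix takes nothing from fish meal, alfalfa meal — only canola meal, pea protein. Binding constraints: ash and metabolisable energy.
Solving gives x1 = 1.363, x4 = 1.02.
Objective = 0.5·1.363 + 0.97·1.02 = 1.6709.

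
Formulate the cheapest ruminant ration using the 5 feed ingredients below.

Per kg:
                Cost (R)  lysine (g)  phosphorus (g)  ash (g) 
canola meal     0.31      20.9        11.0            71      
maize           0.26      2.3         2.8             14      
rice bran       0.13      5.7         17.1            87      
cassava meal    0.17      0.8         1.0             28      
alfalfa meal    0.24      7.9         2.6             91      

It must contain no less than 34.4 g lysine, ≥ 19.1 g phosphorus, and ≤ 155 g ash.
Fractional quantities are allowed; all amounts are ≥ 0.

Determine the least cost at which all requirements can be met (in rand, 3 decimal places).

This is a linear program. Let x1 = kg of canola meal, x2 = kg of maize, x3 = kg of rice bran, x4 = kg of cassava meal, x5 = kg of alfalfa meal.
min 0.31x1 + 0.26x2 + 0.13x3 + 0.17x4 + 0.24x5 subject to:
  20.9x1 + 2.3x2 + 5.7x3 + 0.8x4 + 7.9x5 ≥ 34.4   (lysine)
  11x1 + 2.8x2 + 17.1x3 + 1x4 + 2.6x5 ≥ 19.1   (phosphorus)
  71x1 + 14x2 + 87x3 + 28x4 + 91x5 ≤ 155   (ash)
  x1, x2, x3, x4, x5 ≥ 0.
The cheapest feasible vertex uses only canola meal, rice bran; maize, cassava meal, alfalfa meal are not used. There the lysine and phosphorus constraints are tight.
Solving gives x1 = 1.6267, x3 = 0.070549.
Objective = 0.31·1.6267 + 0.13·0.070549 = 0.51345.

R0.513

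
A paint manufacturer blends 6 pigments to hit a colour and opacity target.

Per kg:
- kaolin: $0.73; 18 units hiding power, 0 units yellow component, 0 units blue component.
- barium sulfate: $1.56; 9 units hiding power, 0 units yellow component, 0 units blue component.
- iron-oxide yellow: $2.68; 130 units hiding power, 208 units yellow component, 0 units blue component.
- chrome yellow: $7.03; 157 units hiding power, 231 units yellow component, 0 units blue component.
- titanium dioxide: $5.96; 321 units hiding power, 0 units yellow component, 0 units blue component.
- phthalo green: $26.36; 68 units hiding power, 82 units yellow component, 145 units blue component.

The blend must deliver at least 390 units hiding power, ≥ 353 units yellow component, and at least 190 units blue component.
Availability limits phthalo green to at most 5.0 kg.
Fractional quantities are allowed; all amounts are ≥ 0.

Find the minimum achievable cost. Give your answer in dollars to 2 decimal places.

$40.44

Let x1 = kg of kaolin, x2 = kg of barium sulfate, x3 = kg of iron-oxide yellow, x4 = kg of chrome yellow, x5 = kg of titanium dioxide, x6 = kg of phthalo green.
Minimise 0.73x1 + 1.56x2 + 2.68x3 + 7.03x4 + 5.96x5 + 26.36x6 with:
  18x1 + 9x2 + 130x3 + 157x4 + 321x5 + 68x6 ≥ 390   (hiding power)
  208x3 + 231x4 + 82x6 ≥ 353   (yellow component)
  145x6 ≥ 190   (blue component)
  x6 ≤ 5
  x1, x2, x3, x4, x5, x6 ≥ 0.
The minimum-cost mix takes nothing from kaolin, barium sulfate, chrome yellow — only iron-oxide yellow, titanium dioxide, phthalo green. The hiding power, yellow component, blue component requirements are met with equality.
Solving gives x3 = 1.1805, x5 = 0.45927, x6 = 1.3103.
Cost = 2.68·1.1805 + 5.96·0.45927 + 26.36·1.3103 = 40.4405.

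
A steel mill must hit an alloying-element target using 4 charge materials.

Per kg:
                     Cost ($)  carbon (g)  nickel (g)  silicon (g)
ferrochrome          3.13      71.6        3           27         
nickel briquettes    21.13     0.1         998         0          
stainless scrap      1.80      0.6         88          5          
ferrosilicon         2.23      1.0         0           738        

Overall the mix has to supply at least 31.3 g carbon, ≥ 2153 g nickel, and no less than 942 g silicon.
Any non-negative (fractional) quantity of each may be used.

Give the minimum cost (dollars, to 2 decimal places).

$47.16

Treat it as an LP. Let x1 = kg of ferrochrome, x2 = kg of nickel briquettes, x3 = kg of stainless scrap, x4 = kg of ferrosilicon.
Minimise 3.13x1 + 21.13x2 + 1.8x3 + 2.23x4 with:
  71.6x1 + 0.1x2 + 0.6x3 + 1x4 ≥ 31.3   (carbon)
  3x1 + 998x2 + 88x3 ≥ 2153   (nickel)
  27x1 + 5x3 + 738x4 ≥ 942   (silicon)
  x1, x2, x3, x4 ≥ 0.
At the optimum only ferrochrome, stainless scrap, ferrosilicon are positive (nickel briquettes = 0). Binding constraints: carbon, nickel, silicon.
That vertex is x1 = 0.21679, x3 = 24.459, x4 = 1.1028.
Total cost: 3.13·0.21679 + 1.8·24.459 + 2.23·1.1028 = 47.1640.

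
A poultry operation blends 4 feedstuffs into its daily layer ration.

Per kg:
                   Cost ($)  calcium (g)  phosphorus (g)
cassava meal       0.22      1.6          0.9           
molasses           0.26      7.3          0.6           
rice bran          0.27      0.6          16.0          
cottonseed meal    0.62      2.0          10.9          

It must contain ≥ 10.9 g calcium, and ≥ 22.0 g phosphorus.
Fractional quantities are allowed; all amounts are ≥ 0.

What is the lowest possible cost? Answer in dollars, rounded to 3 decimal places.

This is a linear program. Let x1 = kg of cassava meal, x2 = kg of molasses, x3 = kg of rice bran, x4 = kg of cottonseed meal.
Minimize 0.22x1 + 0.26x2 + 0.27x3 + 0.62x4 with:
  1.6x1 + 7.3x2 + 0.6x3 + 2x4 ≥ 10.9   (calcium)
  0.9x1 + 0.6x2 + 16x3 + 10.9x4 ≥ 22   (phosphorus)
  x1, x2, x3, x4 ≥ 0.
The minimum-cost mix takes nothing from cassava meal, cottonseed meal — only molasses, rice bran. The calcium and phosphorus requirements are met with equality.
So molasses = 1.384 kg, rice bran = 1.323 kg.
Hence cost = 0.26·1.384 + 0.27·1.323 = $0.71705.

$0.717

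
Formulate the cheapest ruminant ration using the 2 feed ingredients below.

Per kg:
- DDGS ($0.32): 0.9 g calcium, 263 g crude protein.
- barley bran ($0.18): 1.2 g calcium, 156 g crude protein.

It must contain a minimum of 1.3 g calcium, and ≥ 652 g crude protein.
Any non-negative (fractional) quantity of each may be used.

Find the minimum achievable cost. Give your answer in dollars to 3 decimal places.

Let x1 = kg of DDGS, x2 = kg of barley bran.
Minimise 0.32x1 + 0.18x2 subject to:
  0.9x1 + 1.2x2 ≥ 1.3   (calcium)
  263x1 + 156x2 ≥ 652   (crude protein)
  x1, x2 ≥ 0.
The cheapest feasible vertex uses only barley bran; DDGS is not used. Binding constraint: crude protein.
So barley bran = 4.179 kg.
Objective = 0.18·4.179 = 0.75222.

$0.752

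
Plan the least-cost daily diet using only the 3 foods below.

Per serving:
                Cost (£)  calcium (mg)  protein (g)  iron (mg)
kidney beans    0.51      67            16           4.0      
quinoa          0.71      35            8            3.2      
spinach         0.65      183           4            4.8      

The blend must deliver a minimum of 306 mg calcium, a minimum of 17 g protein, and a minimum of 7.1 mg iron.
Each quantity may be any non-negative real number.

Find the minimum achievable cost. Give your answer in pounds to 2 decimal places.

Let x1 = servings of kidney beans, x2 = servings of quinoa, x3 = servings of spinach.
Minimize 0.51x1 + 0.71x2 + 0.65x3 s.t.:
  67x1 + 35x2 + 183x3 ≥ 306   (calcium)
  16x1 + 8x2 + 4x3 ≥ 17   (protein)
  4x1 + 3.2x2 + 4.8x3 ≥ 7.1   (iron)
  x1, x2, x3 ≥ 0.
The minimum-cost mix takes nothing from quinoa — only kidney beans, spinach. There the calcium and protein constraints are tight.
Solving gives x1 = 0.7094, x3 = 1.412.
Hence cost = 0.51·0.7094 + 0.65·1.412 = £1.2796.

£1.28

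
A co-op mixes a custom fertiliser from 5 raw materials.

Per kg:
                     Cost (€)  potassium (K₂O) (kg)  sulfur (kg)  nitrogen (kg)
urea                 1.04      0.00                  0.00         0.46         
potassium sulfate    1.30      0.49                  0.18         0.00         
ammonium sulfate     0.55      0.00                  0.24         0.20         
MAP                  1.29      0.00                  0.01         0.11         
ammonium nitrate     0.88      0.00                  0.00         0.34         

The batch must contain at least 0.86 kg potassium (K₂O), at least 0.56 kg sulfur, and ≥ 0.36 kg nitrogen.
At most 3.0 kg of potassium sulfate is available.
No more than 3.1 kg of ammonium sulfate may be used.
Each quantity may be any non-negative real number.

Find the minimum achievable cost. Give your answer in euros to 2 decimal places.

€3.20

Let x1 = kg of urea, x2 = kg of potassium sulfate, x3 = kg of ammonium sulfate, x4 = kg of MAP, x5 = kg of ammonium nitrate.
min 1.04x1 + 1.3x2 + 0.55x3 + 1.29x4 + 0.88x5 with:
  0.49x2 ≥ 0.86   (potassium (K₂O))
  0.18x2 + 0.24x3 + 0.01x4 ≥ 0.56   (sulfur)
  0.46x1 + 0.2x3 + 0.11x4 + 0.34x5 ≥ 0.36   (nitrogen)
  x2 ≤ 3
  x3 ≤ 3.1
  x1, x2, x3, x4, x5 ≥ 0.
At the optimum only urea, potassium sulfate, ammonium sulfate are positive (MAP, ammonium nitrate = 0). The potassium (K₂O), sulfur, nitrogen requirements are met with equality.
Optimal quantities: urea = 0.34043 kg, potassium sulfate = 1.7551 kg, ammonium sulfate = 1.017 kg.
Total cost: 1.04·0.34043 + 1.3·1.7551 + 0.55·1.017 = 3.19503.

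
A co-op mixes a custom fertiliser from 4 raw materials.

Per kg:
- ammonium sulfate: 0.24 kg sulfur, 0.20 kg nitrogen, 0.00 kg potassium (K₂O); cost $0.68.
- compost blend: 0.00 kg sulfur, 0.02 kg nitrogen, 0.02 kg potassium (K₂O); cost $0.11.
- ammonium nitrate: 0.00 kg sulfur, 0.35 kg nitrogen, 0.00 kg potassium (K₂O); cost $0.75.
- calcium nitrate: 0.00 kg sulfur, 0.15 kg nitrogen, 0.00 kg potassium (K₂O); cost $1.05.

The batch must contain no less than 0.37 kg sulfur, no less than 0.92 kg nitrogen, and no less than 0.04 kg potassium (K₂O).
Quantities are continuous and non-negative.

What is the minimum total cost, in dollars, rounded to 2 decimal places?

Treat it as an LP. Let x1 = kg of ammonium sulfate, x2 = kg of compost blend, x3 = kg of ammonium nitrate, x4 = kg of calcium nitrate.
min 0.68x1 + 0.11x2 + 0.75x3 + 1.05x4 with:
  0.24x1 ≥ 0.37   (sulfur)
  0.2x1 + 0.02x2 + 0.35x3 + 0.15x4 ≥ 0.92   (nitrogen)
  0.02x2 ≥ 0.04   (potassium (K₂O))
  x1, x2, x3, x4 ≥ 0.
The cheapest feasible vertex uses only ammonium sulfate, compost blend, ammonium nitrate; calcium nitrate is not used. There the sulfur, nitrogen, potassium (K₂O) constraints are tight.
That vertex is x1 = 1.542, x2 = 2, x3 = 1.633.
Total cost: 0.68·1.542 + 0.11·2 + 0.75·1.633 = 2.4933.

$2.49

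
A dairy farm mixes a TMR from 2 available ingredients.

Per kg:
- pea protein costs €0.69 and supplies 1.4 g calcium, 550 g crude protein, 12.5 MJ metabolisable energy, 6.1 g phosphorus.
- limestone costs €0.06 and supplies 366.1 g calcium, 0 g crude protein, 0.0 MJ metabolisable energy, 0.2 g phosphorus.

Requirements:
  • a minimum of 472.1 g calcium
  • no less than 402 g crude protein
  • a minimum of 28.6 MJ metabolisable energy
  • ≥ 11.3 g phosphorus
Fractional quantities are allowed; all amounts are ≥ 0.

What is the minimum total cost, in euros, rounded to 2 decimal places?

€1.66

Let x1 = kg of pea protein, x2 = kg of limestone.
min 0.69x1 + 0.06x2 subject to:
  1.4x1 + 366.1x2 ≥ 472.1   (calcium)
  550x1 ≥ 402   (crude protein)
  12.5x1 ≥ 28.6   (metabolisable energy)
  6.1x1 + 0.2x2 ≥ 11.3   (phosphorus)
  x1, x2 ≥ 0.
Both inputs are positive at the optimum. Binding constraints: calcium and metabolisable energy.
That vertex is x1 = 2.288, x2 = 1.281.
Cost = 0.69·2.288 + 0.06·1.281 = 1.6556.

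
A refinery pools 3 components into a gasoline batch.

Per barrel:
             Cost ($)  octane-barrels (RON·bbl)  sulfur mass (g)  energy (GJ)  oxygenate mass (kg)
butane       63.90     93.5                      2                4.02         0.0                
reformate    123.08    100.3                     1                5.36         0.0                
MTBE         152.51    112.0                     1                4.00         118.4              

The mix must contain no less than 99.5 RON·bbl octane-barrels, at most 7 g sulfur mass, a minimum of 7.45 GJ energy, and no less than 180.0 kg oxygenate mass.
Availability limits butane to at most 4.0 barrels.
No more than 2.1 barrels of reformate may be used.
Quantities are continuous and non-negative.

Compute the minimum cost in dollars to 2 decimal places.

$253.62

Let x1 = barrels of butane, x2 = barrels of reformate, x3 = barrels of MTBE.
Minimize 63.9x1 + 123.08x2 + 152.51x3 s.t.:
  93.5x1 + 100.3x2 + 112x3 ≥ 99.5   (octane-barrels)
  2x1 + 1x2 + 1x3 ≤ 7   (sulfur mass)
  4.02x1 + 5.36x2 + 4x3 ≥ 7.45   (energy)
  118.4x3 ≥ 180   (oxygenate mass)
  x1 ≤ 4
  x2 ≤ 2.1
  x1, x2, x3 ≥ 0.
The minimum-cost mix takes nothing from reformate — only butane, MTBE. Binding constraints: energy and oxygenate mass.
So butane = 0.34053 barrels, MTBE = 1.5203 barrels.
Hence cost = 63.9·0.34053 + 152.51·1.5203 = $253.6208.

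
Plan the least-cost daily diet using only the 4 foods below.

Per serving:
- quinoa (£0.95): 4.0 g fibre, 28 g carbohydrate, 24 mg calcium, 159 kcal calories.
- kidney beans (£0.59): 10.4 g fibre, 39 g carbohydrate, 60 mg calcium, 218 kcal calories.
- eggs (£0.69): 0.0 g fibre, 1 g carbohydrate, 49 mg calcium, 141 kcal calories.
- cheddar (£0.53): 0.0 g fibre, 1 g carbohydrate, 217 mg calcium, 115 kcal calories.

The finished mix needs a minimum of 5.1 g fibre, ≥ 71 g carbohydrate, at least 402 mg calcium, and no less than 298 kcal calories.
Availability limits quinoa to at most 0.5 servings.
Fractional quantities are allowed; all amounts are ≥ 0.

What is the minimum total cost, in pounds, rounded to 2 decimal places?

£1.77

Let x1 = servings of quinoa, x2 = servings of kidney beans, x3 = servings of eggs, x4 = servings of cheddar.
Minimize 0.95x1 + 0.59x2 + 0.69x3 + 0.53x4 with:
  4x1 + 10.4x2 ≥ 5.1   (fibre)
  28x1 + 39x2 + 1x3 + 1x4 ≥ 71   (carbohydrate)
  24x1 + 60x2 + 49x3 + 217x4 ≥ 402   (calcium)
  159x1 + 218x2 + 141x3 + 115x4 ≥ 298   (calories)
  x1 ≤ 0.5
  x1, x2, x3, x4 ≥ 0.
The optimal basis is {kidney beans, cheddar}; quinoa, eggs drop out. Binding constraints: carbohydrate and calcium.
Solving gives x2 = 1.786, x4 = 1.359.
Total cost: 0.59·1.786 + 0.53·1.359 = 1.7740.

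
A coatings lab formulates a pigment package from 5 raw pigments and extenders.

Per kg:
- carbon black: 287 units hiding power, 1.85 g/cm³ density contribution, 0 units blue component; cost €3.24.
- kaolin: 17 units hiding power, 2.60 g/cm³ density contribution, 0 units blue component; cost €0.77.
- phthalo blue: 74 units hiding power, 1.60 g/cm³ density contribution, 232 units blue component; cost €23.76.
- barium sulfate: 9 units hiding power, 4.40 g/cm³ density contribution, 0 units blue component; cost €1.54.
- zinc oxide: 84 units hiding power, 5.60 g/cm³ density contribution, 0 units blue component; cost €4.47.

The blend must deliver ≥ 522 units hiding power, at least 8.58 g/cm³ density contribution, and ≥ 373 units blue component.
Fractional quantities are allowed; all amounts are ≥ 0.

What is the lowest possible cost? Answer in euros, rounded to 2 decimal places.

€43.54

This is a linear program. Let x1 = kg of carbon black, x2 = kg of kaolin, x3 = kg of phthalo blue, x4 = kg of barium sulfate, x5 = kg of zinc oxide.
min 3.24x1 + 0.77x2 + 23.76x3 + 1.54x4 + 4.47x5 with:
  287x1 + 17x2 + 74x3 + 9x4 + 84x5 ≥ 522   (hiding power)
  1.85x1 + 2.6x2 + 1.6x3 + 4.4x4 + 5.6x5 ≥ 8.58   (density contribution)
  232x3 ≥ 373   (blue component)
  x1, x2, x3, x4, x5 ≥ 0.
The minimum-cost mix takes nothing from barium sulfate, zinc oxide — only carbon black, kaolin, phthalo blue. Binding constraints: hiding power, density contribution, blue component.
So carbon black = 1.3232 kg, kaolin = 1.3691 kg, phthalo blue = 1.6078 kg.
Total cost: 3.24·1.3232 + 0.77·1.3691 + 23.76·1.6078 = 43.5427.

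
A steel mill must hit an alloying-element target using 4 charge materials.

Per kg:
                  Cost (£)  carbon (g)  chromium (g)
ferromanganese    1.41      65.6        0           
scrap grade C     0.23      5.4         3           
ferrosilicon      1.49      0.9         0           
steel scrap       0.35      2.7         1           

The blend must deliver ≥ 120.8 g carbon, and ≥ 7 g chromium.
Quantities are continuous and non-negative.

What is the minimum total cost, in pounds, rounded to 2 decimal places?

£2.86

Treat it as an LP. Let x1 = kg of ferromanganese, x2 = kg of scrap grade C, x3 = kg of ferrosilicon, x4 = kg of steel scrap.
min 1.41x1 + 0.23x2 + 1.49x3 + 0.35x4 with:
  65.6x1 + 5.4x2 + 0.9x3 + 2.7x4 ≥ 120.8   (carbon)
  3x2 + 1x4 ≥ 7   (chromium)
  x1, x2, x3, x4 ≥ 0.
The minimum-cost mix takes nothing from ferrosilicon, steel scrap — only ferromanganese, scrap grade C. Binding constraints: carbon and chromium.
Solving gives x1 = 1.649, x2 = 2.333.
Hence cost = 1.41·1.649 + 0.23·2.333 = £2.8617.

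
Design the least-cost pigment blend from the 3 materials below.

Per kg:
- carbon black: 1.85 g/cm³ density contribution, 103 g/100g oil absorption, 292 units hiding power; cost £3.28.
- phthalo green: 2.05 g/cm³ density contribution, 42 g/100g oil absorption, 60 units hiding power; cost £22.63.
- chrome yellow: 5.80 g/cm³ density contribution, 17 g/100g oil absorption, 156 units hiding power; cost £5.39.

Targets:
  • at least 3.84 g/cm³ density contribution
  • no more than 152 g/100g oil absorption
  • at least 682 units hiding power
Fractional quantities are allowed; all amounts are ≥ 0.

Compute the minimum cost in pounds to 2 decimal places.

£16.13

Treat it as an LP. Let x1 = kg of carbon black, x2 = kg of phthalo green, x3 = kg of chrome yellow.
Minimize 3.28x1 + 22.63x2 + 5.39x3 with:
  1.85x1 + 2.05x2 + 5.8x3 ≥ 3.84   (density contribution)
  103x1 + 42x2 + 17x3 ≤ 152   (oil absorption)
  292x1 + 60x2 + 156x3 ≥ 682   (hiding power)
  x1, x2, x3 ≥ 0.
The optimal basis is {carbon black, chrome yellow}; phthalo green drops out. There the oil absorption and hiding power constraints are tight.
That vertex is x1 = 1.091, x3 = 2.329.
Hence cost = 3.28·1.091 + 5.39·2.329 = £16.1318.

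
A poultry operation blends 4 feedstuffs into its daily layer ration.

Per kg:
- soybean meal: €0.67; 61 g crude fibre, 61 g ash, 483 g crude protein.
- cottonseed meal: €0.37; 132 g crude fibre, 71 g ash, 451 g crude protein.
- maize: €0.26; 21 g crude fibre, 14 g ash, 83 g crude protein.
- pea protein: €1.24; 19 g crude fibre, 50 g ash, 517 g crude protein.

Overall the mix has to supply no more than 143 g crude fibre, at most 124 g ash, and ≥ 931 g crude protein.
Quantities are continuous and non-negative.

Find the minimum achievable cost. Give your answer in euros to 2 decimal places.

Let x1 = kg of soybean meal, x2 = kg of cottonseed meal, x3 = kg of maize, x4 = kg of pea protein.
min 0.67x1 + 0.37x2 + 0.26x3 + 1.24x4 with:
  61x1 + 132x2 + 21x3 + 19x4 ≤ 143   (crude fibre)
  61x1 + 71x2 + 14x3 + 50x4 ≤ 124   (ash)
  483x1 + 451x2 + 83x3 + 517x4 ≥ 931   (crude protein)
  x1, x2, x3, x4 ≥ 0.
The optimal basis is {soybean meal, cottonseed meal}; maize, pea protein drop out. The crude fibre and crude protein requirements are met with equality.
Optimal quantities: soybean meal = 1.611 kg, cottonseed meal = 0.3388 kg.
Objective = 0.67·1.611 + 0.37·0.3388 = 1.2047.

€1.20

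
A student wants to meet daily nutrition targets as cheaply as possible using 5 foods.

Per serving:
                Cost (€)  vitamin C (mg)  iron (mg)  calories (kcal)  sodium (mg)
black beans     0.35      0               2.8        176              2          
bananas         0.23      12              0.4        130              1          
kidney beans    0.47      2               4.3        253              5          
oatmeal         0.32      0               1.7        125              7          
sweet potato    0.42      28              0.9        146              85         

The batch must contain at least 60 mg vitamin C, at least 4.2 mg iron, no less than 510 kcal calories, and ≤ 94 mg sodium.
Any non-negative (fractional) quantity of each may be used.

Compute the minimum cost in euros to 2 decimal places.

Set it up as a linear program. Let x1 = servings of black beans, x2 = servings of bananas, x3 = servings of kidney beans, x4 = servings of oatmeal, x5 = servings of sweet potato.
Minimize 0.35x1 + 0.23x2 + 0.47x3 + 0.32x4 + 0.42x5 with:
  12x2 + 2x3 + 28x5 ≥ 60   (vitamin C)
  2.8x1 + 0.4x2 + 4.3x3 + 1.7x4 + 0.9x5 ≥ 4.2   (iron)
  176x1 + 130x2 + 253x3 + 125x4 + 146x5 ≥ 510   (calories)
  2x1 + 1x2 + 5x3 + 7x4 + 85x5 ≤ 94   (sodium)
  x1, x2, x3, x4, x5 ≥ 0.
The cheapest feasible vertex uses only bananas, kidney beans, sweet potato; black beans, oatmeal are not used. The vitamin C, iron, sodium requirements are met with equality.
So bananas = 2.472 servings, kidney beans = 0.5279 servings, sweet potato = 1.046 servings.
Total cost: 0.23·2.472 + 0.47·0.5279 + 0.42·1.046 = 1.2560.

€1.26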